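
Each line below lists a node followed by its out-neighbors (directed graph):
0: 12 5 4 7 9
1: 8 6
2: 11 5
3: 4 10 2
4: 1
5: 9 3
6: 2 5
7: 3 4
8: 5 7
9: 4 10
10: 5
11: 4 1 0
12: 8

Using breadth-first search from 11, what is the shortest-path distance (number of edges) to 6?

Level 0: 11
Level 1: 0, 1, 4
Level 2: 5, 6, 7, 8, 9, 12
Level 3: 2, 3, 10
6 first appears at level 2.

2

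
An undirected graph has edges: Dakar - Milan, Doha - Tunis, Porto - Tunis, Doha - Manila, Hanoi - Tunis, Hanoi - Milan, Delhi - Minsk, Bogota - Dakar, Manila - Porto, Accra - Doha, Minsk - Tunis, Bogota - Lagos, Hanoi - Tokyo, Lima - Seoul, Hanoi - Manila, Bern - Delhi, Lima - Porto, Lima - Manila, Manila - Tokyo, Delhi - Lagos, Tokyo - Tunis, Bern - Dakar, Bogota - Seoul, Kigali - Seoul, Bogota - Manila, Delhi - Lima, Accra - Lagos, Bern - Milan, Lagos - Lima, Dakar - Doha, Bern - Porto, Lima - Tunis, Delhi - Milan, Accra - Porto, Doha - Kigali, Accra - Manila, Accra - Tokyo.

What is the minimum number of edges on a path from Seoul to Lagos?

2

Level 0: Seoul
Level 1: Bogota, Kigali, Lima
Level 2: Dakar, Delhi, Doha, Lagos, Manila, Porto, Tunis
Level 3: Accra, Bern, Hanoi, Milan, Minsk, Tokyo
Lagos first appears at level 2.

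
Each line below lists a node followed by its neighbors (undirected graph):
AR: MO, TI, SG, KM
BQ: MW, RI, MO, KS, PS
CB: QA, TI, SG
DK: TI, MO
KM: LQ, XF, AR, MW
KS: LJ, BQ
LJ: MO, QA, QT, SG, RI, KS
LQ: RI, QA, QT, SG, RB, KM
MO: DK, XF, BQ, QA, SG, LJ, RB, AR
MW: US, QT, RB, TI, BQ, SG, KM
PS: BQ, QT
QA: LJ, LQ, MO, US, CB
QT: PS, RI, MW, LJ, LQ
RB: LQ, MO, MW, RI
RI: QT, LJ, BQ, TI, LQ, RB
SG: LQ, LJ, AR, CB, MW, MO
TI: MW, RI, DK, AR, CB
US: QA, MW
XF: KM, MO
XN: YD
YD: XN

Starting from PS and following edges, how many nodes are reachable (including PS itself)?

19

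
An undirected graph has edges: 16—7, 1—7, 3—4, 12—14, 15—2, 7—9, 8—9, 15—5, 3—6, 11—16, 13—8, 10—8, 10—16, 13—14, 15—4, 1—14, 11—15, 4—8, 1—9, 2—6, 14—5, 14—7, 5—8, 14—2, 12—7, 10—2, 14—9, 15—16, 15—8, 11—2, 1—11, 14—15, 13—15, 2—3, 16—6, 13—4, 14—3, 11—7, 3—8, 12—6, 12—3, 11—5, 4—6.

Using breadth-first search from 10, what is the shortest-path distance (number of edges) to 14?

Level 0: 10
Level 1: 2, 8, 16
Level 2: 3, 4, 5, 6, 7, 9, 11, 13, 14, 15
Level 3: 1, 12
14 first appears at level 2.

2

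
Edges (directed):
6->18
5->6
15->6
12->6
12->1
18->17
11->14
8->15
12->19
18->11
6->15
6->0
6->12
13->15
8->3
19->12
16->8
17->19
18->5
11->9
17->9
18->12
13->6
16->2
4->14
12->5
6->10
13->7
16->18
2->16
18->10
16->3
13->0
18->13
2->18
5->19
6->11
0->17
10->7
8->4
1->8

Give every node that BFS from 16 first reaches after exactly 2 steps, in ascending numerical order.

Level 0: 16
Level 1: 2, 3, 8, 18
Level 2: 4, 5, 10, 11, 12, 13, 15, 17
Level 3: 0, 1, 6, 7, 9, 14, 19

4, 5, 10, 11, 12, 13, 15, 17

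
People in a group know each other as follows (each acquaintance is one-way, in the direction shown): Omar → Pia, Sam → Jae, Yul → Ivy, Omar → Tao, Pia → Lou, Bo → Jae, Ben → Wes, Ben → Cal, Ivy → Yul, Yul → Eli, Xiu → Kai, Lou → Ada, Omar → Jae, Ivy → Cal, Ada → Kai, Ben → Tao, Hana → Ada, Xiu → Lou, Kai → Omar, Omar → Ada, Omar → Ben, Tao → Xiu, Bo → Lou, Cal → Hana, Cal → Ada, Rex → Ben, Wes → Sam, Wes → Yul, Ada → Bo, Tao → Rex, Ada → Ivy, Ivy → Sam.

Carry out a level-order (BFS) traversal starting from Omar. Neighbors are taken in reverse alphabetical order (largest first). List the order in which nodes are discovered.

Omar → Tao → Pia → Jae → Ben → Ada → Xiu → Rex → Lou → Wes → Cal → Kai → Ivy → Bo → Yul → Sam → Hana → Eli

Visit Omar; enqueue Tao, Pia, Jae, Ben, Ada → queue [Tao, Pia, Jae, Ben, Ada]
Visit Tao; enqueue Xiu, Rex → queue [Pia, Jae, Ben, Ada, Xiu, Rex]
Visit Pia; enqueue Lou → queue [Jae, Ben, Ada, Xiu, Rex, Lou]
Visit Jae → queue [Ben, Ada, Xiu, Rex, Lou]
Visit Ben; enqueue Wes, Cal → queue [Ada, Xiu, Rex, Lou, Wes, Cal]
Visit Ada; enqueue Kai, Ivy, Bo → queue [Xiu, Rex, Lou, Wes, Cal, Kai, Ivy, Bo]
Visit Xiu → queue [Rex, Lou, Wes, Cal, Kai, Ivy, Bo]
Visit Rex → queue [Lou, Wes, Cal, Kai, Ivy, Bo]
Visit Lou → queue [Wes, Cal, Kai, Ivy, Bo]
Visit Wes; enqueue Yul, Sam → queue [Cal, Kai, Ivy, Bo, Yul, Sam]
Visit Cal; enqueue Hana → queue [Kai, Ivy, Bo, Yul, Sam, Hana]
Visit Kai → queue [Ivy, Bo, Yul, Sam, Hana]
Visit Ivy → queue [Bo, Yul, Sam, Hana]
Visit Bo → queue [Yul, Sam, Hana]
Visit Yul; enqueue Eli → queue [Sam, Hana, Eli]
Visit Sam → queue [Hana, Eli]
Visit Hana → queue [Eli]
Visit Eli → queue []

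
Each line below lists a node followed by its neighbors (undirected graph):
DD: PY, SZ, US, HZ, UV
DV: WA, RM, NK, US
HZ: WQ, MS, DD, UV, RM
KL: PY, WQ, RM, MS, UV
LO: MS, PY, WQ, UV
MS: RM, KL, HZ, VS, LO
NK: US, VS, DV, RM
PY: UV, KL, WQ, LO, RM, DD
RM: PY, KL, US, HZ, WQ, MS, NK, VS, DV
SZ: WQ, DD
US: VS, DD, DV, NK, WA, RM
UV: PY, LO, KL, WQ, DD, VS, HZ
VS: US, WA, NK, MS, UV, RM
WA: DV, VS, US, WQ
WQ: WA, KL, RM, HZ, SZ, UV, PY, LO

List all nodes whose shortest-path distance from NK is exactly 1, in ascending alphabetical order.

DV, RM, US, VS

Level 0: NK
Level 1: DV, RM, US, VS
Level 2: DD, HZ, KL, MS, PY, UV, WA, WQ
Level 3: LO, SZ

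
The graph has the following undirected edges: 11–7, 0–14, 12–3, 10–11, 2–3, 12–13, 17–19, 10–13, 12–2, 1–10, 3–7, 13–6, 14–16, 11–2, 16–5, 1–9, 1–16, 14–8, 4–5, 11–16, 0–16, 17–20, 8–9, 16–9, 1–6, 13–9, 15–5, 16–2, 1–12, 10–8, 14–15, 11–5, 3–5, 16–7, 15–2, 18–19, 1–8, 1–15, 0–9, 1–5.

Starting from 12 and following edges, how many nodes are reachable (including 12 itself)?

BFS from 12 visits: 12, 13, 3, 2, 1, 10, 9, 6, 7, 5, 16, 15, 11, 8, 0, 4, 14
Reachable nodes: 17 of 21 total.

17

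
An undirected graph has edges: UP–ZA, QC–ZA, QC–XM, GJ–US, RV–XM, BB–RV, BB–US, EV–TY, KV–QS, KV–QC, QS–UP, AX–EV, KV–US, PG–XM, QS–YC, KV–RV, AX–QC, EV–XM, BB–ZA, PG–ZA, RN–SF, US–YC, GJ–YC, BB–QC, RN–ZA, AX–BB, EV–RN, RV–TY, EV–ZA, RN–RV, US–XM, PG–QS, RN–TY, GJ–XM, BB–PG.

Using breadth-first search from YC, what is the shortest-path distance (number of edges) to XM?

2

Level 0: YC
Level 1: GJ, QS, US
Level 2: BB, KV, PG, UP, XM
Level 3: AX, EV, QC, RV, ZA
Level 4: RN, TY
Level 5: SF
XM first appears at level 2.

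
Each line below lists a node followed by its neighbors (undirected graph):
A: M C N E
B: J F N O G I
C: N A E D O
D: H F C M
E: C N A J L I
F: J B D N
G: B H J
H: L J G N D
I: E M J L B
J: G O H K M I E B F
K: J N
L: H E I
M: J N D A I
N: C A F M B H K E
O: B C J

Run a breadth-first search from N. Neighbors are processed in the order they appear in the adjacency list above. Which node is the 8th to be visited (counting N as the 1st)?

K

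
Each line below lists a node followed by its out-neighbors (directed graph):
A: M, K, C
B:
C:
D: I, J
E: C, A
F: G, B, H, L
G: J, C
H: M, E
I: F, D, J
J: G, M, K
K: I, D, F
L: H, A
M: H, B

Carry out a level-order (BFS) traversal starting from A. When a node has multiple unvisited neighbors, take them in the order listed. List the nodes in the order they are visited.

A → M → K → C → H → B → I → D → F → E → J → G → L

Visit A; enqueue M, K, C → queue [M, K, C]
Visit M; enqueue H, B → queue [K, C, H, B]
Visit K; enqueue I, D, F → queue [C, H, B, I, D, F]
Visit C → queue [H, B, I, D, F]
Visit H; enqueue E → queue [B, I, D, F, E]
Visit B → queue [I, D, F, E]
Visit I; enqueue J → queue [D, F, E, J]
Visit D → queue [F, E, J]
Visit F; enqueue G, L → queue [E, J, G, L]
Visit E → queue [J, G, L]
Visit J → queue [G, L]
Visit G → queue [L]
Visit L → queue []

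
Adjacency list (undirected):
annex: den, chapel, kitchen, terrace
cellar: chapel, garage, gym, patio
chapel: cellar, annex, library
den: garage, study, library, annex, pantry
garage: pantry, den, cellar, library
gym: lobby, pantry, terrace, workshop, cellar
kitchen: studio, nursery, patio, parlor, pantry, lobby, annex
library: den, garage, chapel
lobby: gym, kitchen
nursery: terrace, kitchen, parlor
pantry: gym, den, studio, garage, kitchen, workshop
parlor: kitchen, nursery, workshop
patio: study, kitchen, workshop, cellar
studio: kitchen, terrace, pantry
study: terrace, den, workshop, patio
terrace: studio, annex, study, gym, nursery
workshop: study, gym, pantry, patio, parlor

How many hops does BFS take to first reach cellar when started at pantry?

Level 0: pantry
Level 1: den, garage, gym, kitchen, studio, workshop
Level 2: annex, cellar, library, lobby, nursery, parlor, patio, study, terrace
Level 3: chapel
cellar first appears at level 2.

2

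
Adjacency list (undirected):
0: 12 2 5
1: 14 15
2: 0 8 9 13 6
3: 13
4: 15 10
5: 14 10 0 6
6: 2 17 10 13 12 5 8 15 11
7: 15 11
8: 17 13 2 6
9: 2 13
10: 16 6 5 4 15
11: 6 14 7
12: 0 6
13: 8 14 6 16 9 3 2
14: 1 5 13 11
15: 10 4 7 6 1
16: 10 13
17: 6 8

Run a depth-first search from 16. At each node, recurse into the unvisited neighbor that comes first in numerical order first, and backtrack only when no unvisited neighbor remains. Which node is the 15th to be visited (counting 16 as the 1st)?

Visit 16
16 → 10
10 → 4
4 → 15
15 → 1
1 → 14
14 → 5
5 → 0
0 → 2
2 → 6
6 → 8
8 → 13
13 → 3
13 → 9
8 → 17
6 → 11
11 → 7
6 → 12

Visit order: 16, 10, 4, 15, 1, 14, 5, 0, 2, 6, 8, 13, 3, 9, 17, 11, 7, 12

17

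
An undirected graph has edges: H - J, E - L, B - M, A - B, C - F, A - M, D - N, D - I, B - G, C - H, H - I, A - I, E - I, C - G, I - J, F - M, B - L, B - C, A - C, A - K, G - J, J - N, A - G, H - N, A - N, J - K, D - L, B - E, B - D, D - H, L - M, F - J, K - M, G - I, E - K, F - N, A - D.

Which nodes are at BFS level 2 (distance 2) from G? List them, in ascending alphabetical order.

D, E, F, H, K, L, M, N

Level 0: G
Level 1: A, B, C, I, J
Level 2: D, E, F, H, K, L, M, N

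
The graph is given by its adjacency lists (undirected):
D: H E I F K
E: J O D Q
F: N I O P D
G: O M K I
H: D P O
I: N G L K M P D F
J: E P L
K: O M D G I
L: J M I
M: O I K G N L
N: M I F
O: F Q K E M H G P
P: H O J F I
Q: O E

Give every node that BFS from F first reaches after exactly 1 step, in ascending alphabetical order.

D, I, N, O, P

Level 0: F
Level 1: D, I, N, O, P
Level 2: E, G, H, J, K, L, M, Q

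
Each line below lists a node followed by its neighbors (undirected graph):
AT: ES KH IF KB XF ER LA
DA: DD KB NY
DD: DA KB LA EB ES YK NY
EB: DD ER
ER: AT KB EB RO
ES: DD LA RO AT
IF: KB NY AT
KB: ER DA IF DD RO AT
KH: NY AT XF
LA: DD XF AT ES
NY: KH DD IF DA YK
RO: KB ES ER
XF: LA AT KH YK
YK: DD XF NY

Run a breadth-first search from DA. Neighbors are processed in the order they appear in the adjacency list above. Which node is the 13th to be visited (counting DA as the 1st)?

KH

Visit DA; enqueue DD, KB, NY → queue [DD, KB, NY]
Visit DD; enqueue LA, EB, ES, YK → queue [KB, NY, LA, EB, ES, YK]
Visit KB; enqueue ER, IF, RO, AT → queue [NY, LA, EB, ES, YK, ER, IF, RO, AT]
Visit NY; enqueue KH → queue [LA, EB, ES, YK, ER, IF, RO, AT, KH]
Visit LA; enqueue XF → queue [EB, ES, YK, ER, IF, RO, AT, KH, XF]
Visit EB → queue [ES, YK, ER, IF, RO, AT, KH, XF]
Visit ES → queue [YK, ER, IF, RO, AT, KH, XF]
Visit YK → queue [ER, IF, RO, AT, KH, XF]
Visit ER → queue [IF, RO, AT, KH, XF]
Visit IF → queue [RO, AT, KH, XF]
Visit RO → queue [AT, KH, XF]
Visit AT → queue [KH, XF]
Visit KH → queue [XF]
Visit XF → queue []

Visit order: DA, DD, KB, NY, LA, EB, ES, YK, ER, IF, RO, AT, KH, XF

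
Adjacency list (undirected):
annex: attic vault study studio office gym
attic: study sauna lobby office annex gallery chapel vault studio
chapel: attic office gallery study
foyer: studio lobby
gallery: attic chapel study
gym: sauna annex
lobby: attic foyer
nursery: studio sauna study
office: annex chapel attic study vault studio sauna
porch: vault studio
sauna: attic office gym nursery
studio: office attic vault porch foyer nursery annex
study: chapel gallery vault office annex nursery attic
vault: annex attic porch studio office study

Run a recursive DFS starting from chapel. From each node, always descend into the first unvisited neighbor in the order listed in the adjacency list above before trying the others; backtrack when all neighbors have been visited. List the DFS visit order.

chapel attic study gallery vault annex studio office sauna gym nursery porch foyer lobby

Visit chapel
chapel → attic
attic → study
study → gallery
study → vault
vault → annex
annex → studio
studio → office
office → sauna
sauna → gym
sauna → nursery
studio → porch
studio → foyer
foyer → lobby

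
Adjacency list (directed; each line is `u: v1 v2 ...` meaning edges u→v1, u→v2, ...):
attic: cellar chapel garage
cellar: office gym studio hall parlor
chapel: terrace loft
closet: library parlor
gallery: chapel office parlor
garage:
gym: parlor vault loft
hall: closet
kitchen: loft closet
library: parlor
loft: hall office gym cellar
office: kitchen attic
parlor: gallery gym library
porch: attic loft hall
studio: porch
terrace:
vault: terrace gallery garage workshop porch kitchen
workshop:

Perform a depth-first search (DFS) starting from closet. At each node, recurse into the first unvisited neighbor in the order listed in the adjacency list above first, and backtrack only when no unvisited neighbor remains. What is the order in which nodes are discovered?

Visit closet
closet → library
library → parlor
parlor → gallery
gallery → chapel
chapel → terrace
chapel → loft
loft → hall
loft → office
office → kitchen
office → attic
attic → cellar
cellar → gym
gym → vault
vault → garage
vault → workshop
vault → porch
cellar → studio

closet -> library -> parlor -> gallery -> chapel -> terrace -> loft -> hall -> office -> kitchen -> attic -> cellar -> gym -> vault -> garage -> workshop -> porch -> studio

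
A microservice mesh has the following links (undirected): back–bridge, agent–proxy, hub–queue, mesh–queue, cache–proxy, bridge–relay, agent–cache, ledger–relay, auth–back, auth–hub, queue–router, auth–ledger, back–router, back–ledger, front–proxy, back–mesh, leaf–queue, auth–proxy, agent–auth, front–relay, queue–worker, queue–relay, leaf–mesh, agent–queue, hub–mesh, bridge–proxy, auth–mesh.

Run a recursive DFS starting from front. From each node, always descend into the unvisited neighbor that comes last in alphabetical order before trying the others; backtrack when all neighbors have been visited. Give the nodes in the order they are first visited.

Visit front
front → relay
relay → queue
queue → worker
queue → router
router → back
back → mesh
mesh → leaf
mesh → hub
hub → auth
auth → proxy
proxy → cache
cache → agent
proxy → bridge
auth → ledger

front, relay, queue, worker, router, back, mesh, leaf, hub, auth, proxy, cache, agent, bridge, ledger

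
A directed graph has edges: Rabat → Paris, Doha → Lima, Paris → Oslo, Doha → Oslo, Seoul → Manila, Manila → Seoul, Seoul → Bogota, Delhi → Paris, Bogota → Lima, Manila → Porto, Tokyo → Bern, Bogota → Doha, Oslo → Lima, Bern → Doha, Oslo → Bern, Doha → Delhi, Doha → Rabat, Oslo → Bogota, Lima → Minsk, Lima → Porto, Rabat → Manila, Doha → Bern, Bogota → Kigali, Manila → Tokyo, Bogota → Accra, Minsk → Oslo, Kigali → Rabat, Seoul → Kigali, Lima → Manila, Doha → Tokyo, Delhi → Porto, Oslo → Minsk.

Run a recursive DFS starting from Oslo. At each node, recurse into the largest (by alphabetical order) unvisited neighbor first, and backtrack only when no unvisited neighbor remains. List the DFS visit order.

Oslo, Minsk, Lima, Porto, Manila, Tokyo, Bern, Doha, Rabat, Paris, Delhi, Seoul, Kigali, Bogota, Accra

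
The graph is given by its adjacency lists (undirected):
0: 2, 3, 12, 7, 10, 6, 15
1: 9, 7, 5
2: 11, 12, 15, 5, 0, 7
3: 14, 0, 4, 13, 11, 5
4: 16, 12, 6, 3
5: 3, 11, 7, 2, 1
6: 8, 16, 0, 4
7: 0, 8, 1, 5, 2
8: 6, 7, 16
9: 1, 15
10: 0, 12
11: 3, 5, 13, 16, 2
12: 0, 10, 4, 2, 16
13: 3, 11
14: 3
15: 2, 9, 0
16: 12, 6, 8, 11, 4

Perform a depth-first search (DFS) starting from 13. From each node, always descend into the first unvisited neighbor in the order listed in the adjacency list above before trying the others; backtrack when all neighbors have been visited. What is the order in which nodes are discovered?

Visit 13
13 → 3
3 → 14
3 → 0
0 → 2
2 → 11
11 → 5
5 → 7
7 → 8
8 → 6
6 → 16
16 → 12
12 → 10
12 → 4
7 → 1
1 → 9
9 → 15

13 3 14 0 2 11 5 7 8 6 16 12 10 4 1 9 15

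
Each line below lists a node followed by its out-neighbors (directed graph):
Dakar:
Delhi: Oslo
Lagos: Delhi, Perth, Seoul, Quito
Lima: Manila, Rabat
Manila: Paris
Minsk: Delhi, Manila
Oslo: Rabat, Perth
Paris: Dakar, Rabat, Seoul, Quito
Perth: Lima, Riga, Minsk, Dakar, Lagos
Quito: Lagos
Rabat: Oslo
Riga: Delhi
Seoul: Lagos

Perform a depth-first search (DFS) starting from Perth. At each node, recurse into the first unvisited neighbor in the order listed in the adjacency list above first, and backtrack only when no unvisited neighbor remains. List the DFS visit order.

Perth -> Lima -> Manila -> Paris -> Dakar -> Rabat -> Oslo -> Seoul -> Lagos -> Delhi -> Quito -> Riga -> Minsk

Visit Perth
Perth → Lima
Lima → Manila
Manila → Paris
Paris → Dakar
Paris → Rabat
Rabat → Oslo
Paris → Seoul
Seoul → Lagos
Lagos → Delhi
Lagos → Quito
Perth → Riga
Perth → Minsk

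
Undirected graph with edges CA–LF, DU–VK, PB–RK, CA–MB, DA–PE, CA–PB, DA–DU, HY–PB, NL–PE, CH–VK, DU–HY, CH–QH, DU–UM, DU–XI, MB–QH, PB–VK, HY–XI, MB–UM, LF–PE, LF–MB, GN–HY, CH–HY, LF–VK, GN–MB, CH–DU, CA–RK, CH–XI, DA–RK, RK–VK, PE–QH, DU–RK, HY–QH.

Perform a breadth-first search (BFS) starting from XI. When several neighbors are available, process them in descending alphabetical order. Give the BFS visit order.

XI, HY, DU, CH, QH, PB, GN, VK, UM, RK, DA, PE, MB, CA, LF, NL

Visit XI; enqueue HY, DU, CH → queue [HY, DU, CH]
Visit HY; enqueue QH, PB, GN → queue [DU, CH, QH, PB, GN]
Visit DU; enqueue VK, UM, RK, DA → queue [CH, QH, PB, GN, VK, UM, RK, DA]
Visit CH → queue [QH, PB, GN, VK, UM, RK, DA]
Visit QH; enqueue PE, MB → queue [PB, GN, VK, UM, RK, DA, PE, MB]
Visit PB; enqueue CA → queue [GN, VK, UM, RK, DA, PE, MB, CA]
Visit GN → queue [VK, UM, RK, DA, PE, MB, CA]
Visit VK; enqueue LF → queue [UM, RK, DA, PE, MB, CA, LF]
Visit UM → queue [RK, DA, PE, MB, CA, LF]
Visit RK → queue [DA, PE, MB, CA, LF]
Visit DA → queue [PE, MB, CA, LF]
Visit PE; enqueue NL → queue [MB, CA, LF, NL]
Visit MB → queue [CA, LF, NL]
Visit CA → queue [LF, NL]
Visit LF → queue [NL]
Visit NL → queue []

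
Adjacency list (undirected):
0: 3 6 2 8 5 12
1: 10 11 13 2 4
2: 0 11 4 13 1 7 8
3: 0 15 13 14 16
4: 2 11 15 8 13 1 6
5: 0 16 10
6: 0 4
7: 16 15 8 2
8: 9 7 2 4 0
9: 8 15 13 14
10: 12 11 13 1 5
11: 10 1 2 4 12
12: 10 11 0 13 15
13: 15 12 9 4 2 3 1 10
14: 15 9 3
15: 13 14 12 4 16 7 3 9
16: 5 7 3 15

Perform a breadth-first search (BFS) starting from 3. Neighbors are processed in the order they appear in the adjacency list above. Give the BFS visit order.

Visit 3; enqueue 0, 15, 13, 14, 16 → queue [0, 15, 13, 14, 16]
Visit 0; enqueue 6, 2, 8, 5, 12 → queue [15, 13, 14, 16, 6, 2, 8, 5, 12]
Visit 15; enqueue 4, 7, 9 → queue [13, 14, 16, 6, 2, 8, 5, 12, 4, 7, 9]
Visit 13; enqueue 1, 10 → queue [14, 16, 6, 2, 8, 5, 12, 4, 7, 9, 1, 10]
Visit 14 → queue [16, 6, 2, 8, 5, 12, 4, 7, 9, 1, 10]
Visit 16 → queue [6, 2, 8, 5, 12, 4, 7, 9, 1, 10]
Visit 6 → queue [2, 8, 5, 12, 4, 7, 9, 1, 10]
Visit 2; enqueue 11 → queue [8, 5, 12, 4, 7, 9, 1, 10, 11]
Visit 8 → queue [5, 12, 4, 7, 9, 1, 10, 11]
Visit 5 → queue [12, 4, 7, 9, 1, 10, 11]
Visit 12 → queue [4, 7, 9, 1, 10, 11]
Visit 4 → queue [7, 9, 1, 10, 11]
Visit 7 → queue [9, 1, 10, 11]
Visit 9 → queue [1, 10, 11]
Visit 1 → queue [10, 11]
Visit 10 → queue [11]
Visit 11 → queue []

3 → 0 → 15 → 13 → 14 → 16 → 6 → 2 → 8 → 5 → 12 → 4 → 7 → 9 → 1 → 10 → 11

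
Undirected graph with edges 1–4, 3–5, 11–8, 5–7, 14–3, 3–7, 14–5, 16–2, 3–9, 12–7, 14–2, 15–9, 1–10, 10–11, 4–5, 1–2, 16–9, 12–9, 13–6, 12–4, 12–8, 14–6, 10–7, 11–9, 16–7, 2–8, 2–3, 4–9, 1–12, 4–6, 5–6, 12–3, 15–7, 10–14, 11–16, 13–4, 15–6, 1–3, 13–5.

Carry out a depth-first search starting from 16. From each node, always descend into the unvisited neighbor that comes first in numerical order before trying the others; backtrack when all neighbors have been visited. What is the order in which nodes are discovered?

16 2 1 3 5 4 6 13 14 10 7 12 8 11 9 15

Visit 16
16 → 2
2 → 1
1 → 3
3 → 5
5 → 4
4 → 6
6 → 13
6 → 14
14 → 10
10 → 7
7 → 12
12 → 8
8 → 11
11 → 9
9 → 15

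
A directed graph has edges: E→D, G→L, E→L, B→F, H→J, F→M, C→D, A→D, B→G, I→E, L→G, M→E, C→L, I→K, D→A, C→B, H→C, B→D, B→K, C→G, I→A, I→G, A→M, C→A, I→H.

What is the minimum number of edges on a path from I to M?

Level 0: I
Level 1: A, E, G, H, K
Level 2: C, D, J, L, M
Level 3: B
Level 4: F
M first appears at level 2.

2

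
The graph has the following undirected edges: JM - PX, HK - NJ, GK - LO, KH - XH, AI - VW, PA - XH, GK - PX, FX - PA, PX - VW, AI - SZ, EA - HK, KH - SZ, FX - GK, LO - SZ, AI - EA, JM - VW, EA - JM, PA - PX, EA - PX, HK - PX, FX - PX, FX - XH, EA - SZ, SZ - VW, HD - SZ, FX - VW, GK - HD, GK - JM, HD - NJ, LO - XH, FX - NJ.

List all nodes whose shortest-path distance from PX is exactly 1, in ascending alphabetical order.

EA, FX, GK, HK, JM, PA, VW

Level 0: PX
Level 1: EA, FX, GK, HK, JM, PA, VW
Level 2: AI, HD, LO, NJ, SZ, XH
Level 3: KH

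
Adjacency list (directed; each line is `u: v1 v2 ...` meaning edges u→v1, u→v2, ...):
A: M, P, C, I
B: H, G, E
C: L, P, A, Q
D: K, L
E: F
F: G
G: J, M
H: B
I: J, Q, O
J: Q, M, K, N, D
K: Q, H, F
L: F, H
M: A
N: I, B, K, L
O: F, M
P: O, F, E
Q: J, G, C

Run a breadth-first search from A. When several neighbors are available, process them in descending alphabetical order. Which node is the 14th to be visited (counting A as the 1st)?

Visit A; enqueue P, M, I, C → queue [P, M, I, C]
Visit P; enqueue O, F, E → queue [M, I, C, O, F, E]
Visit M → queue [I, C, O, F, E]
Visit I; enqueue Q, J → queue [C, O, F, E, Q, J]
Visit C; enqueue L → queue [O, F, E, Q, J, L]
Visit O → queue [F, E, Q, J, L]
Visit F; enqueue G → queue [E, Q, J, L, G]
Visit E → queue [Q, J, L, G]
Visit Q → queue [J, L, G]
Visit J; enqueue N, K, D → queue [L, G, N, K, D]
Visit L; enqueue H → queue [G, N, K, D, H]
Visit G → queue [N, K, D, H]
Visit N; enqueue B → queue [K, D, H, B]
Visit K → queue [D, H, B]
Visit D → queue [H, B]
Visit H → queue [B]
Visit B → queue []

Visit order: A, P, M, I, C, O, F, E, Q, J, L, G, N, K, D, H, B

K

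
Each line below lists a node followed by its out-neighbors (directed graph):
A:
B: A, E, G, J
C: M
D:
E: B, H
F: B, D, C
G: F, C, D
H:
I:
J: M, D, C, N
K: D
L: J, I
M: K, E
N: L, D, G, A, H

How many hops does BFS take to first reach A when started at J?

2

Level 0: J
Level 1: C, D, M, N
Level 2: A, E, G, H, K, L
Level 3: B, F, I
A first appears at level 2.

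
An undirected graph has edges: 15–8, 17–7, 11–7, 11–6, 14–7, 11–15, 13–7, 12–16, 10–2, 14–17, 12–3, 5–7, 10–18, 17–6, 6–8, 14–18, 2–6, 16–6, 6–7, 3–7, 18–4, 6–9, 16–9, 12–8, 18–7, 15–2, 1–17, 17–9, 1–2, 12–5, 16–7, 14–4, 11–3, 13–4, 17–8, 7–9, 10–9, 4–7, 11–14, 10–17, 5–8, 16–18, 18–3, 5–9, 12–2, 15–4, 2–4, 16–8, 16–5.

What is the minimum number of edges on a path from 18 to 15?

Level 0: 18
Level 1: 3, 4, 7, 10, 14, 16
Level 2: 2, 5, 6, 8, 9, 11, 12, 13, 15, 17
Level 3: 1
15 first appears at level 2.

2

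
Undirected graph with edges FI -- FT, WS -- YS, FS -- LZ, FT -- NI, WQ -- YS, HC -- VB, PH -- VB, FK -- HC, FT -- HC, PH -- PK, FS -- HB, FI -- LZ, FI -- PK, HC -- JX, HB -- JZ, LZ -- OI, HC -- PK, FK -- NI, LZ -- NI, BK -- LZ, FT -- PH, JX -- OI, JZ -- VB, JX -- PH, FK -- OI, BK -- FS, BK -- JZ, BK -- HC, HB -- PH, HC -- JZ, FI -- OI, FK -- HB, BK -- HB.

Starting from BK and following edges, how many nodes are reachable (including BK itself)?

BFS from BK visits: BK, LZ, JZ, HC, HB, FS, OI, NI, FI, VB, PK, JX, FT, FK, PH
Reachable nodes: 15 of 18 total.

15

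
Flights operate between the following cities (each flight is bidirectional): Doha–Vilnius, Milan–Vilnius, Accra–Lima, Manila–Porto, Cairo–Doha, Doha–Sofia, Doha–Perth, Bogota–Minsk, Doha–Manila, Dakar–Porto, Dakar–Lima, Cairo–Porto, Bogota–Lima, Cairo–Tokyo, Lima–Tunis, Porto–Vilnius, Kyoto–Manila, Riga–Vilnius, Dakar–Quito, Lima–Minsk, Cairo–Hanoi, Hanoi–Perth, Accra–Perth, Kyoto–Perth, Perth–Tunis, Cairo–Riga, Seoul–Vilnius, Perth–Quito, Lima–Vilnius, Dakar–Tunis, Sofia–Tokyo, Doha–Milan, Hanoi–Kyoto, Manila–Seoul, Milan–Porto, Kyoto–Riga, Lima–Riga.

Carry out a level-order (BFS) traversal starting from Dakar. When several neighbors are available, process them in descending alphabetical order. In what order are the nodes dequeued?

Visit Dakar; enqueue Tunis, Quito, Porto, Lima → queue [Tunis, Quito, Porto, Lima]
Visit Tunis; enqueue Perth → queue [Quito, Porto, Lima, Perth]
Visit Quito → queue [Porto, Lima, Perth]
Visit Porto; enqueue Vilnius, Milan, Manila, Cairo → queue [Lima, Perth, Vilnius, Milan, Manila, Cairo]
Visit Lima; enqueue Riga, Minsk, Bogota, Accra → queue [Perth, Vilnius, Milan, Manila, Cairo, Riga, Minsk, Bogota, Accra]
Visit Perth; enqueue Kyoto, Hanoi, Doha → queue [Vilnius, Milan, Manila, Cairo, Riga, Minsk, Bogota, Accra, Kyoto, Hanoi, Doha]
Visit Vilnius; enqueue Seoul → queue [Milan, Manila, Cairo, Riga, Minsk, Bogota, Accra, Kyoto, Hanoi, Doha, Seoul]
Visit Milan → queue [Manila, Cairo, Riga, Minsk, Bogota, Accra, Kyoto, Hanoi, Doha, Seoul]
Visit Manila → queue [Cairo, Riga, Minsk, Bogota, Accra, Kyoto, Hanoi, Doha, Seoul]
Visit Cairo; enqueue Tokyo → queue [Riga, Minsk, Bogota, Accra, Kyoto, Hanoi, Doha, Seoul, Tokyo]
Visit Riga → queue [Minsk, Bogota, Accra, Kyoto, Hanoi, Doha, Seoul, Tokyo]
Visit Minsk → queue [Bogota, Accra, Kyoto, Hanoi, Doha, Seoul, Tokyo]
Visit Bogota → queue [Accra, Kyoto, Hanoi, Doha, Seoul, Tokyo]
Visit Accra → queue [Kyoto, Hanoi, Doha, Seoul, Tokyo]
Visit Kyoto → queue [Hanoi, Doha, Seoul, Tokyo]
Visit Hanoi → queue [Doha, Seoul, Tokyo]
Visit Doha; enqueue Sofia → queue [Seoul, Tokyo, Sofia]
Visit Seoul → queue [Tokyo, Sofia]
Visit Tokyo → queue [Sofia]
Visit Sofia → queue []

Dakar -> Tunis -> Quito -> Porto -> Lima -> Perth -> Vilnius -> Milan -> Manila -> Cairo -> Riga -> Minsk -> Bogota -> Accra -> Kyoto -> Hanoi -> Doha -> Seoul -> Tokyo -> Sofia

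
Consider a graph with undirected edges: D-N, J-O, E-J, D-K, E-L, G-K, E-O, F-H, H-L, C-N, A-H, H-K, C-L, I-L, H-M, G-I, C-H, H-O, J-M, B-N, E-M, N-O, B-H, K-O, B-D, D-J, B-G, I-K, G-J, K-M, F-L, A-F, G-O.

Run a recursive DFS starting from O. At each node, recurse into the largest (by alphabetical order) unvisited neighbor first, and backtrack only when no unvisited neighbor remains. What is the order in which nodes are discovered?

O → N → D → K → M → J → G → I → L → H → F → A → C → B → E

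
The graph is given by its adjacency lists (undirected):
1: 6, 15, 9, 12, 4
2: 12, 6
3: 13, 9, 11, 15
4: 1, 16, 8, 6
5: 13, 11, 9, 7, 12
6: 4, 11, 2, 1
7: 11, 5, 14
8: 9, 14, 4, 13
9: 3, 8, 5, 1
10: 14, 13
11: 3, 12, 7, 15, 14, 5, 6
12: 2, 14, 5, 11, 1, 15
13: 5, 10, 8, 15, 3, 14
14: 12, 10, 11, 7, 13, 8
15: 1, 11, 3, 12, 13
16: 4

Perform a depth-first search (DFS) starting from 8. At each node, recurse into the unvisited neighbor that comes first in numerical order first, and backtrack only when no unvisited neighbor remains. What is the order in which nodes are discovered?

Visit 8
8 → 4
4 → 1
1 → 6
6 → 2
2 → 12
12 → 5
5 → 7
7 → 11
11 → 3
3 → 9
3 → 13
13 → 10
10 → 14
13 → 15
4 → 16

8, 4, 1, 6, 2, 12, 5, 7, 11, 3, 9, 13, 10, 14, 15, 16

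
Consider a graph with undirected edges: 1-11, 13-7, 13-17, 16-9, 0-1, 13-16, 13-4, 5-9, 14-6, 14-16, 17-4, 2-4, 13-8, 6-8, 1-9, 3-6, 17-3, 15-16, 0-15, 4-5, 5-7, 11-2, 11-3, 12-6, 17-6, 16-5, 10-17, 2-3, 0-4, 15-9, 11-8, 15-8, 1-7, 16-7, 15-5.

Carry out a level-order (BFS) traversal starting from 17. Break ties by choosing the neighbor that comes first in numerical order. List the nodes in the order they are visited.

Visit 17; enqueue 3, 4, 6, 10, 13 → queue [3, 4, 6, 10, 13]
Visit 3; enqueue 2, 11 → queue [4, 6, 10, 13, 2, 11]
Visit 4; enqueue 0, 5 → queue [6, 10, 13, 2, 11, 0, 5]
Visit 6; enqueue 8, 12, 14 → queue [10, 13, 2, 11, 0, 5, 8, 12, 14]
Visit 10 → queue [13, 2, 11, 0, 5, 8, 12, 14]
Visit 13; enqueue 7, 16 → queue [2, 11, 0, 5, 8, 12, 14, 7, 16]
Visit 2 → queue [11, 0, 5, 8, 12, 14, 7, 16]
Visit 11; enqueue 1 → queue [0, 5, 8, 12, 14, 7, 16, 1]
Visit 0; enqueue 15 → queue [5, 8, 12, 14, 7, 16, 1, 15]
Visit 5; enqueue 9 → queue [8, 12, 14, 7, 16, 1, 15, 9]
Visit 8 → queue [12, 14, 7, 16, 1, 15, 9]
Visit 12 → queue [14, 7, 16, 1, 15, 9]
Visit 14 → queue [7, 16, 1, 15, 9]
Visit 7 → queue [16, 1, 15, 9]
Visit 16 → queue [1, 15, 9]
Visit 1 → queue [15, 9]
Visit 15 → queue [9]
Visit 9 → queue []

17, 3, 4, 6, 10, 13, 2, 11, 0, 5, 8, 12, 14, 7, 16, 1, 15, 9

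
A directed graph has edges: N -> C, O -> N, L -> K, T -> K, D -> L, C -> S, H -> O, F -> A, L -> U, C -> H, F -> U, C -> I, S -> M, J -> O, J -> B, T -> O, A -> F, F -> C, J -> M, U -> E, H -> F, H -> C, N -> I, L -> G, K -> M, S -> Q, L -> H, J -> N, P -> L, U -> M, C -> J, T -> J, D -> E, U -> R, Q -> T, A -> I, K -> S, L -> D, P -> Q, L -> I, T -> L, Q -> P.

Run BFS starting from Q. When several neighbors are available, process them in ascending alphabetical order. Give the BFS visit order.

Visit Q; enqueue P, T → queue [P, T]
Visit P; enqueue L → queue [T, L]
Visit T; enqueue J, K, O → queue [L, J, K, O]
Visit L; enqueue D, G, H, I, U → queue [J, K, O, D, G, H, I, U]
Visit J; enqueue B, M, N → queue [K, O, D, G, H, I, U, B, M, N]
Visit K; enqueue S → queue [O, D, G, H, I, U, B, M, N, S]
Visit O → queue [D, G, H, I, U, B, M, N, S]
Visit D; enqueue E → queue [G, H, I, U, B, M, N, S, E]
Visit G → queue [H, I, U, B, M, N, S, E]
Visit H; enqueue C, F → queue [I, U, B, M, N, S, E, C, F]
Visit I → queue [U, B, M, N, S, E, C, F]
Visit U; enqueue R → queue [B, M, N, S, E, C, F, R]
Visit B → queue [M, N, S, E, C, F, R]
Visit M → queue [N, S, E, C, F, R]
Visit N → queue [S, E, C, F, R]
Visit S → queue [E, C, F, R]
Visit E → queue [C, F, R]
Visit C → queue [F, R]
Visit F; enqueue A → queue [R, A]
Visit R → queue [A]
Visit A → queue []

Q → P → T → L → J → K → O → D → G → H → I → U → B → M → N → S → E → C → F → R → A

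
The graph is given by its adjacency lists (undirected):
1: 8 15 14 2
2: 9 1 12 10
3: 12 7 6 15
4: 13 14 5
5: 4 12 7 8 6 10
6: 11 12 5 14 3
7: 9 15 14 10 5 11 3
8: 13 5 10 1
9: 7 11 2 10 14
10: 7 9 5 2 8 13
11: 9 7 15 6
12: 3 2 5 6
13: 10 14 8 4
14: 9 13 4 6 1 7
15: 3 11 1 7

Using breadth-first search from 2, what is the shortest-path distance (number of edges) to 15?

Level 0: 2
Level 1: 1, 9, 10, 12
Level 2: 3, 5, 6, 7, 8, 11, 13, 14, 15
Level 3: 4
15 first appears at level 2.

2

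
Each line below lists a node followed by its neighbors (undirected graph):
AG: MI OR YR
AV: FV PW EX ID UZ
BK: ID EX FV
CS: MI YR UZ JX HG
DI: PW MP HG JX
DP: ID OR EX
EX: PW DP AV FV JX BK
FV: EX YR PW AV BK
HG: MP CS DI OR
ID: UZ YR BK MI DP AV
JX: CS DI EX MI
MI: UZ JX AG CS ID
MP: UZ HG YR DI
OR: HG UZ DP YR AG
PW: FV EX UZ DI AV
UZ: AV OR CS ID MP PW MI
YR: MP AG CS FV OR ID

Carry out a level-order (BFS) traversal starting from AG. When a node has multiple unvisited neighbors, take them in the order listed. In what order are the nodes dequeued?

Visit AG; enqueue MI, OR, YR → queue [MI, OR, YR]
Visit MI; enqueue UZ, JX, CS, ID → queue [OR, YR, UZ, JX, CS, ID]
Visit OR; enqueue HG, DP → queue [YR, UZ, JX, CS, ID, HG, DP]
Visit YR; enqueue MP, FV → queue [UZ, JX, CS, ID, HG, DP, MP, FV]
Visit UZ; enqueue AV, PW → queue [JX, CS, ID, HG, DP, MP, FV, AV, PW]
Visit JX; enqueue DI, EX → queue [CS, ID, HG, DP, MP, FV, AV, PW, DI, EX]
Visit CS → queue [ID, HG, DP, MP, FV, AV, PW, DI, EX]
Visit ID; enqueue BK → queue [HG, DP, MP, FV, AV, PW, DI, EX, BK]
Visit HG → queue [DP, MP, FV, AV, PW, DI, EX, BK]
Visit DP → queue [MP, FV, AV, PW, DI, EX, BK]
Visit MP → queue [FV, AV, PW, DI, EX, BK]
Visit FV → queue [AV, PW, DI, EX, BK]
Visit AV → queue [PW, DI, EX, BK]
Visit PW → queue [DI, EX, BK]
Visit DI → queue [EX, BK]
Visit EX → queue [BK]
Visit BK → queue []

AG, MI, OR, YR, UZ, JX, CS, ID, HG, DP, MP, FV, AV, PW, DI, EX, BK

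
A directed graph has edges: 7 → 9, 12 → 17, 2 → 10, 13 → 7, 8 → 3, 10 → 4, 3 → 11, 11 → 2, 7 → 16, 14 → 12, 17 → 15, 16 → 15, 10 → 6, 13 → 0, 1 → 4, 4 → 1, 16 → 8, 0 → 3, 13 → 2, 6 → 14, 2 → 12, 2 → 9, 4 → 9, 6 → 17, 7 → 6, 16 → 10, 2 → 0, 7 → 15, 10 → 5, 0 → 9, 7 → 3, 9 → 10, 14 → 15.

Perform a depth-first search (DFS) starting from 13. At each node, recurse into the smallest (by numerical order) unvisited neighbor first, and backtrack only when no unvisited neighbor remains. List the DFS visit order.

Visit 13
13 → 0
0 → 3
3 → 11
11 → 2
2 → 9
9 → 10
10 → 4
4 → 1
10 → 5
10 → 6
6 → 14
14 → 12
12 → 17
17 → 15
13 → 7
7 → 16
16 → 8

13, 0, 3, 11, 2, 9, 10, 4, 1, 5, 6, 14, 12, 17, 15, 7, 16, 8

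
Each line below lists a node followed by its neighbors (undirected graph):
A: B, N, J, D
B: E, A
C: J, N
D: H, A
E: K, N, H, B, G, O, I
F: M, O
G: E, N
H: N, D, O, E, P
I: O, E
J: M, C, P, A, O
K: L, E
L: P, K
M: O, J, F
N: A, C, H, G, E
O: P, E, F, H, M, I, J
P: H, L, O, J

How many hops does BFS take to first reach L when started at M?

3

Level 0: M
Level 1: F, J, O
Level 2: A, C, E, H, I, P
Level 3: B, D, G, K, L, N
L first appears at level 3.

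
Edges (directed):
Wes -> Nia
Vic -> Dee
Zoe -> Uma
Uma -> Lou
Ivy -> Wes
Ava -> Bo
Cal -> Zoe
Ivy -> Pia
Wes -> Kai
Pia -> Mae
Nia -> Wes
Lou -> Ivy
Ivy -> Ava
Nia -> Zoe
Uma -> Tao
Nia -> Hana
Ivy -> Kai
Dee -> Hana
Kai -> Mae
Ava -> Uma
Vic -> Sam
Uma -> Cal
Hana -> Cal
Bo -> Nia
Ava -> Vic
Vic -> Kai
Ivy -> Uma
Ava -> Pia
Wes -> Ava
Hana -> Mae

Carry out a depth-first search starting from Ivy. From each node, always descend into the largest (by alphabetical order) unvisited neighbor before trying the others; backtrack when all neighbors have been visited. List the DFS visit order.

Ivy, Wes, Nia, Zoe, Uma, Tao, Lou, Cal, Hana, Mae, Kai, Ava, Vic, Sam, Dee, Pia, Bo

Visit Ivy
Ivy → Wes
Wes → Nia
Nia → Zoe
Zoe → Uma
Uma → Tao
Uma → Lou
Uma → Cal
Nia → Hana
Hana → Mae
Wes → Kai
Wes → Ava
Ava → Vic
Vic → Sam
Vic → Dee
Ava → Pia
Ava → Bo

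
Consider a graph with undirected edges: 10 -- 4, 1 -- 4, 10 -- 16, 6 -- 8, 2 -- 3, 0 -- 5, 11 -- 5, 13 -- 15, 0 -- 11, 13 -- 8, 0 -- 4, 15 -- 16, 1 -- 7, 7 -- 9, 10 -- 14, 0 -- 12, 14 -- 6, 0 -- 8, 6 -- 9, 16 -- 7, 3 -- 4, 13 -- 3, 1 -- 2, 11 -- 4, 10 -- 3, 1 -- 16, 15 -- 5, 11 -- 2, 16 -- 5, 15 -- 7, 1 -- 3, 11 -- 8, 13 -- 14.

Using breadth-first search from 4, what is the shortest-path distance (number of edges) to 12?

Level 0: 4
Level 1: 0, 1, 3, 10, 11
Level 2: 2, 5, 7, 8, 12, 13, 14, 16
Level 3: 6, 9, 15
12 first appears at level 2.

2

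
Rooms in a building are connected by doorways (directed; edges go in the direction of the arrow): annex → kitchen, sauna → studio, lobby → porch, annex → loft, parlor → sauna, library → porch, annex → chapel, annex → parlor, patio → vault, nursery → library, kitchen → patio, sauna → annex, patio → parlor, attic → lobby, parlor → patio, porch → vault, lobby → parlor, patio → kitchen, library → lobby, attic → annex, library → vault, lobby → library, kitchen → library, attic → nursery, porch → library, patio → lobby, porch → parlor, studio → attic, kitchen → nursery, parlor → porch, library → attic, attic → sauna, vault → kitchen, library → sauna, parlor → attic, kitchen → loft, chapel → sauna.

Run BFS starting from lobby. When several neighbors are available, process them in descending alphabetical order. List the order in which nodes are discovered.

lobby, porch, parlor, library, vault, sauna, patio, attic, kitchen, studio, annex, nursery, loft, chapel

Visit lobby; enqueue porch, parlor, library → queue [porch, parlor, library]
Visit porch; enqueue vault → queue [parlor, library, vault]
Visit parlor; enqueue sauna, patio, attic → queue [library, vault, sauna, patio, attic]
Visit library → queue [vault, sauna, patio, attic]
Visit vault; enqueue kitchen → queue [sauna, patio, attic, kitchen]
Visit sauna; enqueue studio, annex → queue [patio, attic, kitchen, studio, annex]
Visit patio → queue [attic, kitchen, studio, annex]
Visit attic; enqueue nursery → queue [kitchen, studio, annex, nursery]
Visit kitchen; enqueue loft → queue [studio, annex, nursery, loft]
Visit studio → queue [annex, nursery, loft]
Visit annex; enqueue chapel → queue [nursery, loft, chapel]
Visit nursery → queue [loft, chapel]
Visit loft → queue [chapel]
Visit chapel → queue []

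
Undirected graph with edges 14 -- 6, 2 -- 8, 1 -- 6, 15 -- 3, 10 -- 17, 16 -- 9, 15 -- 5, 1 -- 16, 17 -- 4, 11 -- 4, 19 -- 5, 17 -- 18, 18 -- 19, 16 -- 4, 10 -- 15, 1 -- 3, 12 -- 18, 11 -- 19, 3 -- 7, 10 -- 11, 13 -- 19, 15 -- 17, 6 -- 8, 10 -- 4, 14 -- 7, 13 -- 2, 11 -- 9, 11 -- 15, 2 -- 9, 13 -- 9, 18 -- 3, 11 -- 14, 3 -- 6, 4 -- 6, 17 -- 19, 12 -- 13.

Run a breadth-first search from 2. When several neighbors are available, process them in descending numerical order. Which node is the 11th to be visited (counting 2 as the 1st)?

Visit 2; enqueue 13, 9, 8 → queue [13, 9, 8]
Visit 13; enqueue 19, 12 → queue [9, 8, 19, 12]
Visit 9; enqueue 16, 11 → queue [8, 19, 12, 16, 11]
Visit 8; enqueue 6 → queue [19, 12, 16, 11, 6]
Visit 19; enqueue 18, 17, 5 → queue [12, 16, 11, 6, 18, 17, 5]
Visit 12 → queue [16, 11, 6, 18, 17, 5]
Visit 16; enqueue 4, 1 → queue [11, 6, 18, 17, 5, 4, 1]
Visit 11; enqueue 15, 14, 10 → queue [6, 18, 17, 5, 4, 1, 15, 14, 10]
Visit 6; enqueue 3 → queue [18, 17, 5, 4, 1, 15, 14, 10, 3]
Visit 18 → queue [17, 5, 4, 1, 15, 14, 10, 3]
Visit 17 → queue [5, 4, 1, 15, 14, 10, 3]
Visit 5 → queue [4, 1, 15, 14, 10, 3]
Visit 4 → queue [1, 15, 14, 10, 3]
Visit 1 → queue [15, 14, 10, 3]
Visit 15 → queue [14, 10, 3]
Visit 14; enqueue 7 → queue [10, 3, 7]
Visit 10 → queue [3, 7]
Visit 3 → queue [7]
Visit 7 → queue []

Visit order: 2, 13, 9, 8, 19, 12, 16, 11, 6, 18, 17, 5, 4, 1, 15, 14, 10, 3, 7

17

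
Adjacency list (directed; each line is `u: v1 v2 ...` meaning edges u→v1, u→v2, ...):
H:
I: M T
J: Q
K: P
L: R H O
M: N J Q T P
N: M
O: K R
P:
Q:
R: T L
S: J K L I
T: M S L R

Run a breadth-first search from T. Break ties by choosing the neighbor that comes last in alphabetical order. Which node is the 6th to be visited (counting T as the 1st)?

Visit T; enqueue S, R, M, L → queue [S, R, M, L]
Visit S; enqueue K, J, I → queue [R, M, L, K, J, I]
Visit R → queue [M, L, K, J, I]
Visit M; enqueue Q, P, N → queue [L, K, J, I, Q, P, N]
Visit L; enqueue O, H → queue [K, J, I, Q, P, N, O, H]
Visit K → queue [J, I, Q, P, N, O, H]
Visit J → queue [I, Q, P, N, O, H]
Visit I → queue [Q, P, N, O, H]
Visit Q → queue [P, N, O, H]
Visit P → queue [N, O, H]
Visit N → queue [O, H]
Visit O → queue [H]
Visit H → queue []

Visit order: T, S, R, M, L, K, J, I, Q, P, N, O, H

K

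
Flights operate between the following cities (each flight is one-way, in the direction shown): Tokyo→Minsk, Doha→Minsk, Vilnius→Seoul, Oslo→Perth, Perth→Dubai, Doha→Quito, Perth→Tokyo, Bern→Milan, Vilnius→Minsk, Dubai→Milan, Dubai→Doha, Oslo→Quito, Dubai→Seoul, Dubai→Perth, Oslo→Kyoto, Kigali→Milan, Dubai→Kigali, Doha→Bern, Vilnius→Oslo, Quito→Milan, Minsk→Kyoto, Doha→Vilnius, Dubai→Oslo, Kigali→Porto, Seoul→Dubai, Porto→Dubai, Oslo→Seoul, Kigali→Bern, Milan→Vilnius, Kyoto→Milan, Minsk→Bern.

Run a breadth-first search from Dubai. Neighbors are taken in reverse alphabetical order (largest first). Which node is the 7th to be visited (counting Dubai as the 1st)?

Visit Dubai; enqueue Seoul, Perth, Oslo, Milan, Kigali, Doha → queue [Seoul, Perth, Oslo, Milan, Kigali, Doha]
Visit Seoul → queue [Perth, Oslo, Milan, Kigali, Doha]
Visit Perth; enqueue Tokyo → queue [Oslo, Milan, Kigali, Doha, Tokyo]
Visit Oslo; enqueue Quito, Kyoto → queue [Milan, Kigali, Doha, Tokyo, Quito, Kyoto]
Visit Milan; enqueue Vilnius → queue [Kigali, Doha, Tokyo, Quito, Kyoto, Vilnius]
Visit Kigali; enqueue Porto, Bern → queue [Doha, Tokyo, Quito, Kyoto, Vilnius, Porto, Bern]
Visit Doha; enqueue Minsk → queue [Tokyo, Quito, Kyoto, Vilnius, Porto, Bern, Minsk]
Visit Tokyo → queue [Quito, Kyoto, Vilnius, Porto, Bern, Minsk]
Visit Quito → queue [Kyoto, Vilnius, Porto, Bern, Minsk]
Visit Kyoto → queue [Vilnius, Porto, Bern, Minsk]
Visit Vilnius → queue [Porto, Bern, Minsk]
Visit Porto → queue [Bern, Minsk]
Visit Bern → queue [Minsk]
Visit Minsk → queue []

Visit order: Dubai, Seoul, Perth, Oslo, Milan, Kigali, Doha, Tokyo, Quito, Kyoto, Vilnius, Porto, Bern, Minsk

Doha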